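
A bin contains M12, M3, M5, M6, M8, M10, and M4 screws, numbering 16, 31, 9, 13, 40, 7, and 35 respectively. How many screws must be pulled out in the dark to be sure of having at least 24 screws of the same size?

115

Treat the 7 sizes as pigeonholes.
In the worst case we take at most 23 of each size, but all 16 M12, all 9 M5, all 13 M6, and all 7 M10 (fewer than 23), giving 16 + 23 + 9 + 13 + 23 + 7 + 23 = 114.
One more screw then forces some size to 24, so 114 + 1 = 115.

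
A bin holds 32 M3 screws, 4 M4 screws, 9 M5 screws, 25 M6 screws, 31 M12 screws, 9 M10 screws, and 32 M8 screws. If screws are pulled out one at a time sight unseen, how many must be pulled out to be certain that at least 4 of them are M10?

To avoid M10 screws as long as possible, exhaust the other 6 sizes first.
The worst case draws every non-M10 screw first: 32 + 4 + 9 + 25 + 31 + 32 = 133.
The next 4 draws are then forced to be M10, giving 133 + 4 = 137.

137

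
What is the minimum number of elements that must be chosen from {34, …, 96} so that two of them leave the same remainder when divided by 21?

Group the integers by remainder mod 21; there are 21 residue classes, each nonempty in this range.
Choosing one from each class (21 integers) avoids any shared remainder.
One more choice must repeat a class, so two differ by a multiple of 21. Hence 21 + 1 = 22.

22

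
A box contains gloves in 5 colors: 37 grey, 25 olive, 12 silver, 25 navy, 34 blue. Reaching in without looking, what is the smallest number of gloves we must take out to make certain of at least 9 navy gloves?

117

The worst case draws every non-navy glove first: 37 + 25 + 12 + 34 = 108.
The next 9 draws are then forced to be navy, giving 108 + 9 = 117.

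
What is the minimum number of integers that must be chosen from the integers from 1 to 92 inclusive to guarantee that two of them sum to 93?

47

Partition {1, …, 92} into 46 pairs: {1,92}, {2,91}, …, {46,47}.
Choosing 46 integers — say the integers 1 through 46 — takes one from each pair and avoids the property.
Choosing 47 forces two into the same pair by pigeonhole, and those sum to 93. So 47.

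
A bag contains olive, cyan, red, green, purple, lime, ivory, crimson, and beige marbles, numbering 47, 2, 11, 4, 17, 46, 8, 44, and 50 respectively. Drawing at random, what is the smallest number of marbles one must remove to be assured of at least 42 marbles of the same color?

Treat the 9 colors as pigeonholes.
In the worst case we take at most 41 of each color, but all 2 cyan, all 11 red, all 4 green, all 17 purple, and all 8 ivory (fewer than 41), giving 41 + 2 + 11 + 4 + 17 + 41 + 8 + 41 + 41 = 206.
One more marble then forces some color to 42, so 206 + 1 = 207.

207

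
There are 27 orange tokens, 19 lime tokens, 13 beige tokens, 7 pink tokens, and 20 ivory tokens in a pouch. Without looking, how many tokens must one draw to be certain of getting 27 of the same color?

86

In the worst case we take at most 26 of each color, but all 19 lime, all 13 beige, all 7 pink, and all 20 ivory (fewer than 26), giving 26 + 19 + 13 + 7 + 20 = 85.
One more token then forces some color to 27, so 85 + 1 = 86.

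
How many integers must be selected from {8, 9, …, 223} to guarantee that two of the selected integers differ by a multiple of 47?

48

Group the integers by remainder mod 47; there are 47 residue classes, each nonempty in this range.
Choosing one from each class (47 integers) avoids any shared remainder.
One more choice must repeat a class, so two differ by a multiple of 47. Hence 47 + 1 = 48.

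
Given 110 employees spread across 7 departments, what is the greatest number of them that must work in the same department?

16

The 110 employees fall into 7 departments.
If each of the 7 departments held at most 15, the total would be at most 7 × 15 = 105 < 110, a contradiction.
So at least one holds ⌈110/7⌉ = 16.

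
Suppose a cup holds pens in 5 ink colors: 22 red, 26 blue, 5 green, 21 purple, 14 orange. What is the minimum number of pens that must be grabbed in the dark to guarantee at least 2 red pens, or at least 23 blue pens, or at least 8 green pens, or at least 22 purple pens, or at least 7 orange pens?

The worst case stops just short of every target: 1 red, 22 blue, all 5 green, 21 purple, 6 orange — 1 + 22 + 5 + 21 + 6 = 55 pens.
One more pen must push some ink color to its target, so 55 + 1 = 56.

56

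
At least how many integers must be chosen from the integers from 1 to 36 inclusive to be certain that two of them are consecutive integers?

Partition {1, …, 36} into 18 pairs: {1,2}, {3,4}, …, {35,36}.
Choosing 18 integers — say the 18 even numbers 2, 4, …, 36 — takes one from each pair and avoids the property.
Choosing 19 forces two into the same pair by pigeonhole, and those are consecutive. So 19.

19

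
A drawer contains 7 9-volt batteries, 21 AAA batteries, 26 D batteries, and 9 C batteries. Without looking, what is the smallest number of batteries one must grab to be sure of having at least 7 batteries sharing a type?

Treat the 4 types as pigeonholes.
The worst case takes 6 batteries of each type without reaching 7 of any: 4 × 6 = 24.
The next battery must bring some type to 7, so 24 + 1 = 25.

25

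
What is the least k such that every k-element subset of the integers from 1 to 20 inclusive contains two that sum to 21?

Partition {1, …, 20} into 10 pairs: {1,20}, {2,19}, …, {10,11}.
Choosing 10 integers — say the integers 1 through 10 — takes one from each pair and avoids the property.
Choosing 11 forces two into the same pair by pigeonhole, and those sum to 21. So 11.

11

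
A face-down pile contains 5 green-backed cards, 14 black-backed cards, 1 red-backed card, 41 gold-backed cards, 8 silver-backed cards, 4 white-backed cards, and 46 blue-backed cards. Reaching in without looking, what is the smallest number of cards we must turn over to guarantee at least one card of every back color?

The hardest back color to obtain is red-backed: we could draw every other card first — 119 − 1 = 118 cards — without a single red-backed one.
The next draw must be red-backed, so 118 + 1 = 119.

119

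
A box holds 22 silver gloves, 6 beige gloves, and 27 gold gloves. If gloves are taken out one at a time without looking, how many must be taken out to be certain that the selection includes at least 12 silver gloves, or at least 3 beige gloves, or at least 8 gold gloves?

The worst case stops just short of every target: 11 silver, 2 beige, 7 gold — 11 + 2 + 7 = 20 gloves.
One more glove must push some color to its target, so 20 + 1 = 21.

21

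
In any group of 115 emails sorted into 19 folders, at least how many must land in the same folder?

7

The 115 emails fall into 19 folders.
If each of the 19 folders held at most 6, the total would be at most 19 × 6 = 114 < 115, a contradiction.
So at least one holds ⌈115/19⌉ = 7.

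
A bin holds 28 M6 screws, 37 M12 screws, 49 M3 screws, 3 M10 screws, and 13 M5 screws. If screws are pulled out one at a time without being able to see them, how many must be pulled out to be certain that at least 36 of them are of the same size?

In the worst case we take at most 35 of each size, but all 28 M6, all 3 M10, and all 13 M5 (fewer than 35), giving 28 + 35 + 35 + 3 + 13 = 114.
One more screw then forces some size to 36, so 114 + 1 = 115.

115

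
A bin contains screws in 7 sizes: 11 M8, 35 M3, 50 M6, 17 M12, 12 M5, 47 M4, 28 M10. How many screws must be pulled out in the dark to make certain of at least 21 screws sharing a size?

121

In the worst case we take at most 20 of each size, but all 11 M8, all 17 M12, and all 12 M5 (fewer than 20), giving 11 + 20 + 20 + 17 + 12 + 20 + 20 = 120.
One more screw then forces some size to 21, so 120 + 1 = 121.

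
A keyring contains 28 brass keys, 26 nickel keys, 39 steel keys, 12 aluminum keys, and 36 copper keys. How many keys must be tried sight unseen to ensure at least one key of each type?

The hardest type to obtain is aluminum: we could draw every other key first — 141 − 12 = 129 keys — without a single aluminum one.
The next draw must be aluminum, so 129 + 1 = 130.

130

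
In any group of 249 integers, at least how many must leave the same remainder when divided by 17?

15

The 249 integers fall into 17 residue classes modulo 17.
If each of the 17 residue classes modulo 17 held at most 14, the total would be at most 17 × 14 = 238 < 249, a contradiction.
So at least one holds ⌈249/17⌉ = 15.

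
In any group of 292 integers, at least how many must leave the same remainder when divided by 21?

If each of the 21 residue classes modulo 21 held at most 13, the total would be at most 21 × 13 = 273 < 292, a contradiction.
So at least one holds ⌈292/21⌉ = 14.

14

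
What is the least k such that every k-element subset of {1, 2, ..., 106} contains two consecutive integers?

54

Partition {1, …, 106} into 53 pairs: {1,2}, {3,4}, …, {105,106}.
Choosing 53 integers — say the 53 even numbers 2, 4, …, 106 — takes one from each pair and avoids the property.
Choosing 54 forces two into the same pair by pigeonhole, and those are consecutive. So 54.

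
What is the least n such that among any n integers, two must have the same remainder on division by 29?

Use the pigeonhole principle on residue classes: two integers differ by a multiple of 29 exactly when they share a remainder mod 29.
There are 29 residue classes mod 29, so 29 integers can all lie in distinct classes.
One more integer must repeat a residue, giving a difference divisible by 29. So n = 29 + 1 = 30.

30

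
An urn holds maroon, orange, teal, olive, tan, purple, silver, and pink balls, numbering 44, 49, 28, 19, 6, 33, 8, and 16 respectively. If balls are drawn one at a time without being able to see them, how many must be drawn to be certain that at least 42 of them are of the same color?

193

Treat the 8 colors as pigeonholes.
In the worst case we take at most 41 of each color, but all 28 teal, all 19 olive, all 6 tan, all 33 purple, all 8 silver, and all 16 pink (fewer than 41), giving 41 + 41 + 28 + 19 + 6 + 33 + 8 + 16 = 192.
One more ball then forces some color to 42, so 192 + 1 = 193.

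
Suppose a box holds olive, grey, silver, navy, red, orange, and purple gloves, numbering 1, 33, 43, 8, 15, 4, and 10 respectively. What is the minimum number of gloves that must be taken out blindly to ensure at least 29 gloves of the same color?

In the worst case we take at most 28 of each color, but all 1 olive, all 8 navy, all 15 red, all 4 orange, and all 10 purple (fewer than 28), giving 1 + 28 + 28 + 8 + 15 + 4 + 10 = 94.
One more glove then forces some color to 29, so 94 + 1 = 95.

95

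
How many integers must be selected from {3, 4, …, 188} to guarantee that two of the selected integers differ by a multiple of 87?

Use the pigeonhole principle on residue classes: group the integers by remainder mod 87; there are 87 residue classes, each nonempty in this range.
Choosing one from each class (87 integers) avoids any shared remainder.
One more choice must repeat a class, so two differ by a multiple of 87. Hence 87 + 1 = 88.

88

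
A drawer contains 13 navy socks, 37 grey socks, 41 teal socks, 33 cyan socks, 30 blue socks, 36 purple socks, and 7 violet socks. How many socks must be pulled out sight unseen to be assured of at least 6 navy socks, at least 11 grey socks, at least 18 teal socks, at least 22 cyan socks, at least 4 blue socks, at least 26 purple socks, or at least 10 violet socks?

89

Each of the 7 colors has its own threshold; avoid all of them simultaneously.
The worst case stops just short of every target: 5 navy, 10 grey, 17 teal, 21 cyan, 3 blue, 25 purple, all 7 violet — 5 + 10 + 17 + 21 + 3 + 25 + 7 = 88 socks.
One more sock must push some color to its target, so 88 + 1 = 89.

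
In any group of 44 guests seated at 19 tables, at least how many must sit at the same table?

3

If each of the 19 tables held at most 2, the total would be at most 19 × 2 = 38 < 44, a contradiction.
So at least one holds ⌈44/19⌉ = 3.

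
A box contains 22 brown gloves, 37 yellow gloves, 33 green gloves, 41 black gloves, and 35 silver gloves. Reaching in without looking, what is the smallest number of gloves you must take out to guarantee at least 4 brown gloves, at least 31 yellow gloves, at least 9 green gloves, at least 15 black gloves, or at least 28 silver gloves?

83

The worst case stops just short of every target: 3 brown, 30 yellow, 8 green, 14 black, 27 silver — 3 + 30 + 8 + 14 + 27 = 82 gloves.
One more glove must push some color to its target, so 82 + 1 = 83.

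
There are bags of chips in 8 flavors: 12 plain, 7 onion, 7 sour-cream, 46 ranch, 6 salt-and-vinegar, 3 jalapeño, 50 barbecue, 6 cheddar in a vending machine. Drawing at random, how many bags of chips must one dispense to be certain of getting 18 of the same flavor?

76

Treat the 8 flavors as pigeonholes.
In the worst case we take at most 17 of each flavor, but all 12 plain, all 7 onion, all 7 sour-cream, all 6 salt-and-vinegar, all 3 jalapeño, and all 6 cheddar (fewer than 17), giving 12 + 7 + 7 + 17 + 6 + 3 + 17 + 6 = 75.
One more bag of chips then forces some flavor to 18, so 75 + 1 = 76.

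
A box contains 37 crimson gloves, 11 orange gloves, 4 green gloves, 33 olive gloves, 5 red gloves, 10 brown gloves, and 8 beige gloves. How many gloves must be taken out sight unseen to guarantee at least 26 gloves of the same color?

89

Treat the 7 colors as pigeonholes.
In the worst case we take at most 25 of each color, but all 11 orange, all 4 green, all 5 red, all 10 brown, and all 8 beige (fewer than 25), giving 25 + 11 + 4 + 25 + 5 + 10 + 8 = 88.
One more glove then forces some color to 26, so 88 + 1 = 89.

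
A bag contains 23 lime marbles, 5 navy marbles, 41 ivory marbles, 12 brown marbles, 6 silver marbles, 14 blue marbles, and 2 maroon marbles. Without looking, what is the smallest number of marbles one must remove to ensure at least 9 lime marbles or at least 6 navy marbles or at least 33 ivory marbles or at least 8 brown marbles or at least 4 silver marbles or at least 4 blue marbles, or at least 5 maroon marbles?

The worst case stops just short of every target: 8 lime, 5 navy, 32 ivory, 7 brown, 3 silver, 3 blue, all 2 maroon — 8 + 5 + 32 + 7 + 3 + 3 + 2 = 60 marbles.
One more marble must push some color to its target, so 60 + 1 = 61.

61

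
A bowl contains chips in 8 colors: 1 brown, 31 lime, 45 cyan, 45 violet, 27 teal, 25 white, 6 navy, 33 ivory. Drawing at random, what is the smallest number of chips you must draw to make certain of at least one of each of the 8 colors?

213

The hardest color to obtain is brown: we could draw every other chip first — 213 − 1 = 212 chips — without a single brown one.
The next draw must be brown, so 212 + 1 = 213.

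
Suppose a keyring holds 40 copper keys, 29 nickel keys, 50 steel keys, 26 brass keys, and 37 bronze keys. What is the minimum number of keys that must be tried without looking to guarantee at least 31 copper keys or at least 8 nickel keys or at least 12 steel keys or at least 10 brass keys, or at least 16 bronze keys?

Each of the 5 types has its own threshold; avoid all of them simultaneously.
The worst case stops just short of every target: 30 copper, 7 nickel, 11 steel, 9 brass, 15 bronze — 30 + 7 + 11 + 9 + 15 = 72 keys.
One more key must push some type to its target, so 72 + 1 = 73.

73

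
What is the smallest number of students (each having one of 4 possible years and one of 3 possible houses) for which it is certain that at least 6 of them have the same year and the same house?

61

There are 4 × 3 = 12 (year, house) combinations acting as pigeonholes.
With 12 × 5 = 60 students we could place exactly 5 in each, with no (year, house) pair reaching 6.
One more forces some (year, house) pair to hold 6, so 60 + 1 = 61.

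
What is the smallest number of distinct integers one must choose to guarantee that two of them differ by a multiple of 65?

66

Two integers differ by a multiple of 65 exactly when they share a remainder mod 65.
There are 65 residue classes mod 65, so 65 integers can all lie in distinct classes.
One more integer must repeat a residue, giving a difference divisible by 65. So n = 65 + 1 = 66.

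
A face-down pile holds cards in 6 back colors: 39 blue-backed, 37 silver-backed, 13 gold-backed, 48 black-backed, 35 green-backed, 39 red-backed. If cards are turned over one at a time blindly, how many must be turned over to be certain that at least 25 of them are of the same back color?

134

In the worst case we take at most 24 of each back color, but all 13 gold-backed (fewer than 24), giving 24 + 24 + 13 + 24 + 24 + 24 = 133.
One more card then forces some back color to 25, so 133 + 1 = 134.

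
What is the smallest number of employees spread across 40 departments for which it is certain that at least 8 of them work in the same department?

281

There are 40 departments acting as pigeonholes.
With 40 × 7 = 280 employees we could place exactly 7 in each, with no class reaching 8.
One more forces some class to hold 8, so 280 + 1 = 281.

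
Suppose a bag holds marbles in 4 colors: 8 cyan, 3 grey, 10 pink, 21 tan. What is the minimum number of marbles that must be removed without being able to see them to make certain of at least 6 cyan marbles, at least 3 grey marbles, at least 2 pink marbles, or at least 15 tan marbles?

23

The worst case stops just short of every target: 5 cyan, 2 grey, 1 pink, 14 tan — 5 + 2 + 1 + 14 = 22 marbles.
One more marble must push some color to its target, so 22 + 1 = 23.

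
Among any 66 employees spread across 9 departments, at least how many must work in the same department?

The 66 employees fall into 9 departments.
If each of the 9 departments held at most 7, the total would be at most 9 × 7 = 63 < 66, a contradiction.
So at least one holds ⌈66/9⌉ = 8.

8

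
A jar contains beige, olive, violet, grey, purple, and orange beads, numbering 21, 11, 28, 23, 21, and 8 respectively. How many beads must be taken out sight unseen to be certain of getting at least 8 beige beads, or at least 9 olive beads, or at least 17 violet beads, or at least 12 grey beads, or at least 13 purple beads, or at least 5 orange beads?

Each of the 6 colors has its own threshold; avoid all of them simultaneously.
The worst case stops just short of every target: 7 beige, 8 olive, 16 violet, 11 grey, 12 purple, 4 orange — 7 + 8 + 16 + 11 + 12 + 4 = 58 beads.
One more bead must push some color to its target, so 58 + 1 = 59.

59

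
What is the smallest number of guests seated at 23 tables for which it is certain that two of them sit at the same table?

There are 23 tables acting as pigeonholes.
With 23 guests we could place one in each, avoiding any repeat.
One more forces some class to hold 2, so 23 + 1 = 24.

24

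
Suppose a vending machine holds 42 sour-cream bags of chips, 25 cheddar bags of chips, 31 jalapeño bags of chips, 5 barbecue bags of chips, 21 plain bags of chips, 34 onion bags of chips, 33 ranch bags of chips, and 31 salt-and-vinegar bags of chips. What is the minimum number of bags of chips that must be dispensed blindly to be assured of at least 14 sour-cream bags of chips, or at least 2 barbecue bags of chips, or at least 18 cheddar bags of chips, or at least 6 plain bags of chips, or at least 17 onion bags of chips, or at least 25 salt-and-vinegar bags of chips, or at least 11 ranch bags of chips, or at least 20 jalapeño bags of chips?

The worst case stops just short of every target: 13 sour-cream, 17 cheddar, 19 jalapeño, 1 barbecue, 5 plain, 16 onion, 10 ranch, 24 salt-and-vinegar — 13 + 17 + 19 + 1 + 5 + 16 + 10 + 24 = 105 bags of chips.
One more bag of chips must push some flavor to its target, so 105 + 1 = 106.

106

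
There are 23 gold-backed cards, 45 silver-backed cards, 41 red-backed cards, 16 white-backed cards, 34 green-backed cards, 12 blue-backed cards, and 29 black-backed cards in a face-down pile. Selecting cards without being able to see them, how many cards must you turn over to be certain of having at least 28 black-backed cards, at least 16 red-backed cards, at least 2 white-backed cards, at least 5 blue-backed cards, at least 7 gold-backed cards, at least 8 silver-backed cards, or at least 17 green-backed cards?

Each of the 7 back colors has its own threshold; avoid all of them simultaneously.
The worst case stops just short of every target: 6 gold-backed, 7 silver-backed, 15 red-backed, 1 white-backed, 16 green-backed, 4 blue-backed, 27 black-backed — 6 + 7 + 15 + 1 + 16 + 4 + 27 = 76 cards.
One more card must push some back color to its target, so 76 + 1 = 77.

77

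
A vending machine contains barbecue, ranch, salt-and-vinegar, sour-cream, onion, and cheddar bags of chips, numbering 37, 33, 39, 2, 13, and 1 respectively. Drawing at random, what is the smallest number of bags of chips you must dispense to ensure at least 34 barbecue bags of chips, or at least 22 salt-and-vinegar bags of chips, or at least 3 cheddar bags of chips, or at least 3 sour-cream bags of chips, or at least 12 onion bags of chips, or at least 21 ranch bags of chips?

89

The worst case stops just short of every target: 33 barbecue, 20 ranch, 21 salt-and-vinegar, 2 sour-cream, 11 onion, all 1 cheddar — 33 + 20 + 21 + 2 + 11 + 1 = 88 bags of chips.
One more bag of chips must push some flavor to its target, so 88 + 1 = 89.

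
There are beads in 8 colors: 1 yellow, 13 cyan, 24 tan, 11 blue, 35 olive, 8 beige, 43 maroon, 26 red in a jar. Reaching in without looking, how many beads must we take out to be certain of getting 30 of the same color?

142

Treat the 8 colors as pigeonholes.
In the worst case we take at most 29 of each color, but all 1 yellow, all 13 cyan, all 24 tan, all 11 blue, all 8 beige, and all 26 red (fewer than 29), giving 1 + 13 + 24 + 11 + 29 + 8 + 29 + 26 = 141.
One more bead then forces some color to 30, so 141 + 1 = 142.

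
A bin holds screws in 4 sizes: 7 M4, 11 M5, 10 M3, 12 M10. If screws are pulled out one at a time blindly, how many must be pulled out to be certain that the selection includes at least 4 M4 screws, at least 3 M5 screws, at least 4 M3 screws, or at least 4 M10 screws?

12

The worst case stops just short of every target: 3 M4, 2 M5, 3 M3, 3 M10 — 3 + 2 + 3 + 3 = 11 screws.
One more screw must push some size to its target, so 11 + 1 = 12.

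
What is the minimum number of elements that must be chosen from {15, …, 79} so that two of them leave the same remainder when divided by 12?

13

Group the integers by remainder mod 12; there are 12 residue classes, each nonempty in this range.
Choosing one from each class (12 integers) avoids any shared remainder.
One more choice must repeat a class, so two differ by a multiple of 12. Hence 12 + 1 = 13.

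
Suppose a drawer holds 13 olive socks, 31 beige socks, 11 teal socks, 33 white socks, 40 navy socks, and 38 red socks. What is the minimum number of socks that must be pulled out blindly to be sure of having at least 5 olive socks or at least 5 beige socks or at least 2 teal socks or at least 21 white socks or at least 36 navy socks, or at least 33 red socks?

97

The worst case stops just short of every target: 4 olive, 4 beige, 1 teal, 20 white, 35 navy, 32 red — 4 + 4 + 1 + 20 + 35 + 32 = 96 socks.
One more sock must push some color to its target, so 96 + 1 = 97.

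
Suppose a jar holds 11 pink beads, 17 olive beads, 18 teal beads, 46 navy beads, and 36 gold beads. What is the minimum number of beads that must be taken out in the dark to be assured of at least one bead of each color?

118

The hardest color to obtain is pink: we could draw every other bead first — 128 − 11 = 117 beads — without a single pink one.
The next draw must be pink, so 117 + 1 = 118.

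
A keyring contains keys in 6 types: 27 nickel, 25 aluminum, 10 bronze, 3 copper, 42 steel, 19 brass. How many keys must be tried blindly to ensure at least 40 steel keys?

The worst case draws every non-steel key first: 27 + 25 + 10 + 3 + 19 = 84.
The next 40 draws are then forced to be steel, giving 84 + 40 = 124.

124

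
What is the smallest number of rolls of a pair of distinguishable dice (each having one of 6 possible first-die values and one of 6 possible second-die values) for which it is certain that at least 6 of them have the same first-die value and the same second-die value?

181

There are 6 × 6 = 36 (first-die value, second-die value) combinations acting as pigeonholes.
With 36 × 5 = 180 rolls of a pair of distinguishable dice we could place exactly 5 in each, with no (first-die value, second-die value) pair reaching 6.
One more forces some (first-die value, second-die value) pair to hold 6, so 180 + 1 = 181.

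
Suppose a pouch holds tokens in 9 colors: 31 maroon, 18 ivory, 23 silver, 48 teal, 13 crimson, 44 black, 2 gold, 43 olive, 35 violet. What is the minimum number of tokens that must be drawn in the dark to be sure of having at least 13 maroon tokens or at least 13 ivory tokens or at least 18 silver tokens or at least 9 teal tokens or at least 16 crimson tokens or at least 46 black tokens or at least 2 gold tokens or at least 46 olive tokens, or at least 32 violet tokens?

The worst case stops just short of every target: 12 maroon, 12 ivory, 17 silver, 8 teal, all 13 crimson, all 44 black, 1 gold, all 43 olive, 31 violet — 12 + 12 + 17 + 8 + 13 + 44 + 1 + 43 + 31 = 181 tokens.
One more token must push some color to its target, so 181 + 1 = 182.

182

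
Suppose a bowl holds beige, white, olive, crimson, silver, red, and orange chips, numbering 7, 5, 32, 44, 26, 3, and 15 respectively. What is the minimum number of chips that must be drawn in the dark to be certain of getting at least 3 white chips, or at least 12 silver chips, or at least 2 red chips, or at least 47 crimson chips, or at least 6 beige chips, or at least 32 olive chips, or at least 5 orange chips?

The worst case stops just short of every target: 5 beige, 2 white, 31 olive, all 44 crimson, 11 silver, 1 red, 4 orange — 5 + 2 + 31 + 44 + 11 + 1 + 4 = 98 chips.
One more chip must push some color to its target, so 98 + 1 = 99.

99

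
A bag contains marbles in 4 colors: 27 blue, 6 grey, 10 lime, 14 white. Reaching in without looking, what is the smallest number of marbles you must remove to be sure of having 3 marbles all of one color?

The worst case takes 2 marbles of each color without reaching 3 of any: 4 × 2 = 8.
The next marble must bring some color to 3, so 8 + 1 = 9.

9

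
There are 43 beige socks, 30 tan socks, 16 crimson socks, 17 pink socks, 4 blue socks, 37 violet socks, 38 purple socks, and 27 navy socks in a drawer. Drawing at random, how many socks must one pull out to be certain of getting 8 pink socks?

To avoid pink socks as long as possible, exhaust the other 7 colors first.
The worst case draws every non-pink sock first: 43 + 30 + 16 + 4 + 37 + 38 + 27 = 195.
The next 8 draws are then forced to be pink, giving 195 + 8 = 203.

203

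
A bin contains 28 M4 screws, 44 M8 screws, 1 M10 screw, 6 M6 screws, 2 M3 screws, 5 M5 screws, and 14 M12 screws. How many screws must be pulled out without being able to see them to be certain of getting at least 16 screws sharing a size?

59

Treat the 7 sizes as pigeonholes.
In the worst case we take at most 15 of each size, but all 1 M10, all 6 M6, all 2 M3, all 5 M5, and all 14 M12 (fewer than 15), giving 15 + 15 + 1 + 6 + 2 + 5 + 14 = 58.
One more screw then forces some size to 16, so 58 + 1 = 59.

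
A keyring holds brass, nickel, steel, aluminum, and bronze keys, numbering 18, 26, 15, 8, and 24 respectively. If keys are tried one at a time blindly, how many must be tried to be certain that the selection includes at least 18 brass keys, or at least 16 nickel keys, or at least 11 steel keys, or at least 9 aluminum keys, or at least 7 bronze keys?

57

Each of the 5 types has its own threshold; avoid all of them simultaneously.
The worst case stops just short of every target: 17 brass, 15 nickel, 10 steel, 8 aluminum, 6 bronze — 17 + 15 + 10 + 8 + 6 = 56 keys.
One more key must push some type to its target, so 56 + 1 = 57.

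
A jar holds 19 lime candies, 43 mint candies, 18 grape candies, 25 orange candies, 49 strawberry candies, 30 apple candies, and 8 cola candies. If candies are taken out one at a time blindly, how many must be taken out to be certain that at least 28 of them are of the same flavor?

152

Treat the 7 flavors as pigeonholes.
In the worst case we take at most 27 of each flavor, but all 19 lime, all 18 grape, all 25 orange, and all 8 cola (fewer than 27), giving 19 + 27 + 18 + 25 + 27 + 27 + 8 = 151.
One more candy then forces some flavor to 28, so 151 + 1 = 152.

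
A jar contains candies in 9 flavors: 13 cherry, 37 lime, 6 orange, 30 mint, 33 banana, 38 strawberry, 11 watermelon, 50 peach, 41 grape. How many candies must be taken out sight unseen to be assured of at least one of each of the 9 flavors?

254

The hardest flavor to obtain is orange: we could draw every other candy first — 259 − 6 = 253 candies — without a single orange one.
The next draw must be orange, so 253 + 1 = 254.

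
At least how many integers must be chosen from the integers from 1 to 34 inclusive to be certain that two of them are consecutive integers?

18

Partition {1, …, 34} into 17 pairs: {1,2}, {3,4}, …, {33,34}.
Choosing 17 integers — say the 17 even numbers 2, 4, …, 34 — takes one from each pair and avoids the property.
Choosing 18 forces two into the same pair by pigeonhole, and those are consecutive. So 18.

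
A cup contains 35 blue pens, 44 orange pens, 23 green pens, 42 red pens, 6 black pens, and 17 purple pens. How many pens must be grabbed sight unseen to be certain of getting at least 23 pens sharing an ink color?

In the worst case we take at most 22 of each ink color, but all 6 black and all 17 purple (fewer than 22), giving 22 + 22 + 22 + 22 + 6 + 17 = 111.
One more pen then forces some ink color to 23, so 111 + 1 = 112.

112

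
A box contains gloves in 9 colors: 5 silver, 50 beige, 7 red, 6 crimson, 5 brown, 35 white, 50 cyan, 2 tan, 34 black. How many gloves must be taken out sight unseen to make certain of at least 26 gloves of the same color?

126

Treat the 9 colors as pigeonholes.
In the worst case we take at most 25 of each color, but all 5 silver, all 7 red, all 6 crimson, all 5 brown, and all 2 tan (fewer than 25), giving 5 + 25 + 7 + 6 + 5 + 25 + 25 + 2 + 25 = 125.
One more glove then forces some color to 26, so 125 + 1 = 126.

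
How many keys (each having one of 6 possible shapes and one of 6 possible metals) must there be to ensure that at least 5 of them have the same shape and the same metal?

145

There are 6 × 6 = 36 (shape, metal) combinations acting as pigeonholes.
With 36 × 4 = 144 keys we could place exactly 4 in each, with no (shape, metal) pair reaching 5.
One more forces some (shape, metal) pair to hold 5, so 144 + 1 = 145.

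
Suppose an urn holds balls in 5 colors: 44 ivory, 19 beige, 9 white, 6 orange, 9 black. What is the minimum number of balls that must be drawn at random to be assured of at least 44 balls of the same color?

87

In the worst case we take at most 43 of each color, but all 19 beige, all 9 white, all 6 orange, and all 9 black (fewer than 43), giving 43 + 19 + 9 + 6 + 9 = 86.
One more ball then forces some color to 44, so 86 + 1 = 87.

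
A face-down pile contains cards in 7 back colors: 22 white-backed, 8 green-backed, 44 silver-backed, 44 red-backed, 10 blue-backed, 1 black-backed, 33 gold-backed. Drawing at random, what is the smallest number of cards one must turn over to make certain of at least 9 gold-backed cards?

138

The worst case draws every non-gold-backed card first: 22 + 8 + 44 + 44 + 10 + 1 = 129.
The next 9 draws are then forced to be gold-backed, giving 129 + 9 = 138.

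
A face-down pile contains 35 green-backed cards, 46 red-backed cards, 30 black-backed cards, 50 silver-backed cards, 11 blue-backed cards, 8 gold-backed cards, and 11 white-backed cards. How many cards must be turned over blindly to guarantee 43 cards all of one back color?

180

In the worst case we take at most 42 of each back color, but all 35 green-backed, all 30 black-backed, all 11 blue-backed, all 8 gold-backed, and all 11 white-backed (fewer than 42), giving 35 + 42 + 30 + 42 + 11 + 8 + 11 = 179.
One more card then forces some back color to 43, so 179 + 1 = 180.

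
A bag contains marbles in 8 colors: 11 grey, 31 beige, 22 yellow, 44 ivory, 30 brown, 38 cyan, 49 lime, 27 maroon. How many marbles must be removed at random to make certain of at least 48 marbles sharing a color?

In the worst case we take at most 47 of each color, but all 11 grey, all 31 beige, all 22 yellow, all 44 ivory, all 30 brown, all 38 cyan, and all 27 maroon (fewer than 47), giving 11 + 31 + 22 + 44 + 30 + 38 + 47 + 27 = 250.
One more marble then forces some color to 48, so 250 + 1 = 251.

251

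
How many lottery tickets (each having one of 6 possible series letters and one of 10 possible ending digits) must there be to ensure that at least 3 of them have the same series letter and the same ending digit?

121

There are 6 × 10 = 60 (series letter, ending digit) combinations acting as pigeonholes.
With 60 × 2 = 120 lottery tickets we could place exactly 2 in each, with no (series letter, ending digit) pair reaching 3.
One more forces some (series letter, ending digit) pair to hold 3, so 120 + 1 = 121.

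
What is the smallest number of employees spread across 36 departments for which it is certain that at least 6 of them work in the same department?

There are 36 departments acting as pigeonholes.
With 36 × 5 = 180 employees we could place exactly 5 in each, with no class reaching 6.
One more forces some class to hold 6, so 180 + 1 = 181.

181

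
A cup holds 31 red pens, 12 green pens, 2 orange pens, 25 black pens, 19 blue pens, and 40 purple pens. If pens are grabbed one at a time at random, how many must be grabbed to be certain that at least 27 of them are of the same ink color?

In the worst case we take at most 26 of each ink color, but all 12 green, all 2 orange, all 25 black, and all 19 blue (fewer than 26), giving 26 + 12 + 2 + 25 + 19 + 26 = 110.
One more pen then forces some ink color to 27, so 110 + 1 = 111.

111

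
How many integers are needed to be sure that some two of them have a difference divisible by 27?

28

Two integers differ by a multiple of 27 exactly when they share a remainder mod 27.
There are 27 residue classes mod 27, so 27 integers can all lie in distinct classes.
One more integer must repeat a residue, giving a difference divisible by 27. So n = 27 + 1 = 28.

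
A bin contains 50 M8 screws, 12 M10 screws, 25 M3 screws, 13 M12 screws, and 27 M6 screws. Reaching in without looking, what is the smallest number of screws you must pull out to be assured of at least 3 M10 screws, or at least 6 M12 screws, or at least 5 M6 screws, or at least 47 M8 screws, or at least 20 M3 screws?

Each of the 5 sizes has its own threshold; avoid all of them simultaneously.
The worst case stops just short of every target: 46 M8, 2 M10, 19 M3, 5 M12, 4 M6 — 46 + 2 + 19 + 5 + 4 = 76 screws.
One more screw must push some size to its target, so 76 + 1 = 77.

77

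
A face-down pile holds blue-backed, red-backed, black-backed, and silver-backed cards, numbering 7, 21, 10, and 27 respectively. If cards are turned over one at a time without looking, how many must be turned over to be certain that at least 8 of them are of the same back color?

The worst case takes 7 cards of each back color without reaching 8 of any: 4 × 7 = 28.
The next card must bring some back color to 8, so 28 + 1 = 29.

29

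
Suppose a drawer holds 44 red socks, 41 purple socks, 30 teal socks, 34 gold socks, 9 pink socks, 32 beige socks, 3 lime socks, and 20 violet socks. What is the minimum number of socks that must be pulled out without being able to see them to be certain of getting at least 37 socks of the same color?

Treat the 8 colors as pigeonholes.
In the worst case we take at most 36 of each color, but all 30 teal, all 34 gold, all 9 pink, all 32 beige, all 3 lime, and all 20 violet (fewer than 36), giving 36 + 36 + 30 + 34 + 9 + 32 + 3 + 20 = 200.
One more sock then forces some color to 37, so 200 + 1 = 201.

201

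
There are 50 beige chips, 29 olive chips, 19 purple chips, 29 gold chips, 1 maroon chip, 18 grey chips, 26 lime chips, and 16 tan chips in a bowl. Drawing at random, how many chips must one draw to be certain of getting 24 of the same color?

147

In the worst case we take at most 23 of each color, but all 19 purple, all 1 maroon, all 18 grey, and all 16 tan (fewer than 23), giving 23 + 23 + 19 + 23 + 1 + 18 + 23 + 16 = 146.
One more chip then forces some color to 24, so 146 + 1 = 147.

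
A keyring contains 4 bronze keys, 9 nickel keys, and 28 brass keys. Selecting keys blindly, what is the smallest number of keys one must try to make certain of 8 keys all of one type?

19

In the worst case we take at most 7 of each type, but all 4 bronze (fewer than 7), giving 4 + 7 + 7 = 18.
One more key then forces some type to 8, so 18 + 1 = 19.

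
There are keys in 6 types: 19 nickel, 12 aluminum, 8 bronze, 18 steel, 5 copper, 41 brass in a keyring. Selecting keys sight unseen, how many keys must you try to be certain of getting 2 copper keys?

100

The worst case draws every non-copper key first: 19 + 12 + 8 + 18 + 41 = 98.
The next 2 draws are then forced to be copper, giving 98 + 2 = 100.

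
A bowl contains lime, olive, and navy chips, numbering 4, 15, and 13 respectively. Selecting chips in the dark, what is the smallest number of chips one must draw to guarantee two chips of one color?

4

The worst case takes 1 chip of each color without reaching 2 of any: 3 × 1 = 3.
The next chip must bring some color to 2, so 3 + 1 = 4.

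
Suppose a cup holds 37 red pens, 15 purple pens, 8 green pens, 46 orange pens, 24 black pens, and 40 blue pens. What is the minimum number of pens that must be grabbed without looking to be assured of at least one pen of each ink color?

163

The hardest ink color to obtain is green: we could draw every other pen first — 170 − 8 = 162 pens — without a single green one.
The next draw must be green, so 162 + 1 = 163.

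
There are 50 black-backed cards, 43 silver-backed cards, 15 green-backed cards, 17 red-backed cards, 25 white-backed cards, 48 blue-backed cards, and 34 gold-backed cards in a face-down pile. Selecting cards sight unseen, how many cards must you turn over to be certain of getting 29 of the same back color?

In the worst case we take at most 28 of each back color, but all 15 green-backed, all 17 red-backed, and all 25 white-backed (fewer than 28), giving 28 + 28 + 15 + 17 + 25 + 28 + 28 = 169.
One more card then forces some back color to 29, so 169 + 1 = 170.

170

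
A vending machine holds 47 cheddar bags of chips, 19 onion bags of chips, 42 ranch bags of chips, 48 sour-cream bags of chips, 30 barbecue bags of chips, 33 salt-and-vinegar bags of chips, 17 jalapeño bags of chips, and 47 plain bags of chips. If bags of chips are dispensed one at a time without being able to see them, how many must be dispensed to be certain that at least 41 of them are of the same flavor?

260

In the worst case we take at most 40 of each flavor, but all 19 onion, all 30 barbecue, all 33 salt-and-vinegar, and all 17 jalapeño (fewer than 40), giving 40 + 19 + 40 + 40 + 30 + 33 + 17 + 40 = 259.
One more bag of chips then forces some flavor to 41, so 259 + 1 = 260.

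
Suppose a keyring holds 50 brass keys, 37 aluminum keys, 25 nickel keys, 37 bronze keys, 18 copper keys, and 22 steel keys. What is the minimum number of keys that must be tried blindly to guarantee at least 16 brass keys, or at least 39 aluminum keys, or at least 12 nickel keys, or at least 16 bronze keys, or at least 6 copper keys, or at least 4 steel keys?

The worst case stops just short of every target: 15 brass, all 37 aluminum, 11 nickel, 15 bronze, 5 copper, 3 steel — 15 + 37 + 11 + 15 + 5 + 3 = 86 keys.
One more key must push some type to its target, so 86 + 1 = 87.

87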